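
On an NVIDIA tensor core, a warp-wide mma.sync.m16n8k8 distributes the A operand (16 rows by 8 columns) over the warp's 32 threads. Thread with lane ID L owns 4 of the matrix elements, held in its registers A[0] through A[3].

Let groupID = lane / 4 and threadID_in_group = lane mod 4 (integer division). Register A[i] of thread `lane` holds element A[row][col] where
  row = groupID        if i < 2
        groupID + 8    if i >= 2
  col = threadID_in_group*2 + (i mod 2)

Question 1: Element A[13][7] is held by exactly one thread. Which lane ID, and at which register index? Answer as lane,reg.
23,3

r: 13->gid=5,r8=1  c: 7->tid=3,i&1=1
L=5*4+3=23  i=1*2+1=3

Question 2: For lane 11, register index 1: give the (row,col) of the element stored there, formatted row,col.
L=11->gid=11>>2=2, tid=11&3=3
[1]->row 2+0=2  col 3·2+1=7

2,7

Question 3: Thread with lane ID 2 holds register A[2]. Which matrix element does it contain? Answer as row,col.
lane 2->2/4=0, 2 mod 4=2
i=2  r:0+8->8  c:2·2+0->4

8,4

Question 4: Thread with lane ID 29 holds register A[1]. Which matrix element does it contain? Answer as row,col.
lane 29⇒29/4=7, 29 mod 4=1
i=1  r:7+0⇒7  c:2·1+1⇒3

7,3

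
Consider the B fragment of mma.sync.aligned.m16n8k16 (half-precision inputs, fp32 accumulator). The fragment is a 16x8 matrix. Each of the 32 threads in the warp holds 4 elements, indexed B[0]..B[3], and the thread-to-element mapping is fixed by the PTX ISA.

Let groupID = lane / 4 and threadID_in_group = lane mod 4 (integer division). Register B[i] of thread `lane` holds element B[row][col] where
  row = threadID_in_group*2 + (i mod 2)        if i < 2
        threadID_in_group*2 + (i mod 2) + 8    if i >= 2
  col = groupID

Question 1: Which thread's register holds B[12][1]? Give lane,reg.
6,2

c: 1->gid=1  r: 12->r8=1,tid=2,i&1=0
L=1*4+2=6  i=1*2+0=2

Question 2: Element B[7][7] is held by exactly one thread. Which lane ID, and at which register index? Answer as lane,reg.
c=7->g=7  r=7->rb=0,t=3,b0=1
L=7*4+3=31  i=0*2+1=1

31,1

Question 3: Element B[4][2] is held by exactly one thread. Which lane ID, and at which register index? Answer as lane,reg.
10,0

c: 2->gid=2  r: 4->r8=0,tid=2,i&1=0
L=2*4+2=10  i=0*2+0=0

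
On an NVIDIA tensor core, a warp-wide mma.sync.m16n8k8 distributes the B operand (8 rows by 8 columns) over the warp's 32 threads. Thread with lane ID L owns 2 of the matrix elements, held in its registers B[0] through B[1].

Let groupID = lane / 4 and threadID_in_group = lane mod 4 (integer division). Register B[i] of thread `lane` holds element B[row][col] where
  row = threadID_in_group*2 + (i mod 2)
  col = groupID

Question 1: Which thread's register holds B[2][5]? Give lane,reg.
c: 5->gid=5  r: 2->tid=1,i&1=0
L=5*4+1=21  i=0=0

21,0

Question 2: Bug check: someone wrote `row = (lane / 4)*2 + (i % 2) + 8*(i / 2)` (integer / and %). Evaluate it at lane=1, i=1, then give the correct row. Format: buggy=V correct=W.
buggy=1 correct=3

`(lane / 4)*2 + (i % 2) + 8*(i / 2)`[1,1]->1
lane 1->1/4=0, 1 mod 4=1
i=1  r:2·1+1->3  c:0
row: 1 vs 3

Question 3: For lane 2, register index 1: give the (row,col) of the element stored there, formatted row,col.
5,0

L=2⇒gr=2>>2=0, th=2&3=2
[1]⇒row 2·2+1=5  col gr=0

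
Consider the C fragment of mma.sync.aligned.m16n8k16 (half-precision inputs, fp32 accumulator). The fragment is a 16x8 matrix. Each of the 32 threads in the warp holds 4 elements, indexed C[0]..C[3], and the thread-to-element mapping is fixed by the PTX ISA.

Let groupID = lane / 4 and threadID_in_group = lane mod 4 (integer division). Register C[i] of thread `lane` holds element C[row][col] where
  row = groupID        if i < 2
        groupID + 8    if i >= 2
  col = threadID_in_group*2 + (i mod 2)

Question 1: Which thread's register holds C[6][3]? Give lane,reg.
25,1

r:6=>grp=6,rB=0  c:3=>tig=1,lo=1
L=6*4+1=25  i=0*2+1=1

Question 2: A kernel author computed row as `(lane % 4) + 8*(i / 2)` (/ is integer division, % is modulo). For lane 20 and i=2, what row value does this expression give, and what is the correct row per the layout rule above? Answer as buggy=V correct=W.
`(lane % 4) + 8*(i / 2)`[20,2]⇒8
lane 20: gr=5 (20/4), th=0 (20%4)
i=2: r=5+8=13, c=0*2+0=0
row: 8 vs 13

buggy=8 correct=13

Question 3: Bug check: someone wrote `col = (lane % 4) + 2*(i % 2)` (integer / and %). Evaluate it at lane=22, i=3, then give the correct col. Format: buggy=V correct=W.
buggy=4 correct=5

`(lane % 4) + 2*(i % 2)`[22,3]⇒4
lane 22⇒22/4=5, 22 mod 4=2
i=3  r:5+8⇒13  c:2·2+1⇒5
col: 4 vs 5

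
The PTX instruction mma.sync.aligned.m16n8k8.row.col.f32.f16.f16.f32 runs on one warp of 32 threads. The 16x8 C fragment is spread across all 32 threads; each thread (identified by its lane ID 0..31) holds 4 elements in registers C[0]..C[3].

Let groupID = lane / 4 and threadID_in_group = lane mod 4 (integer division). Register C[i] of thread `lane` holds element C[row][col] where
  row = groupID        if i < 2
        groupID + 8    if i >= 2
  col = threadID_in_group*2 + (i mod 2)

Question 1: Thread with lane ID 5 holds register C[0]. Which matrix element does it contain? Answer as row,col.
5: gid=1,tid=1
[0] (1+0,1*2+0) = (1,2)

1,2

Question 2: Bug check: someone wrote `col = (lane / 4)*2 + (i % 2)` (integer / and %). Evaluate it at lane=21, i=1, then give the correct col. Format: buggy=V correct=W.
buggy=11 correct=3

`(lane / 4)*2 + (i % 2)`[21,1]→11
L=21→G=21>>2=5, T=21&3=1
[1]→row 5+0=5  col 1·2+1=3
col: 11 vs 3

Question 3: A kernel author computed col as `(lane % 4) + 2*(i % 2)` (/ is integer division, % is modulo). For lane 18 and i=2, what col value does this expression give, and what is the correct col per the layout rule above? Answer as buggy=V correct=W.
`(lane % 4) + 2*(i % 2)`[18,2]->2
L=18->gid=18>>2=4, tid=18&3=2
[2]->row 4+8=12  col 2·2+0=4
col: 2 vs 4

buggy=2 correct=4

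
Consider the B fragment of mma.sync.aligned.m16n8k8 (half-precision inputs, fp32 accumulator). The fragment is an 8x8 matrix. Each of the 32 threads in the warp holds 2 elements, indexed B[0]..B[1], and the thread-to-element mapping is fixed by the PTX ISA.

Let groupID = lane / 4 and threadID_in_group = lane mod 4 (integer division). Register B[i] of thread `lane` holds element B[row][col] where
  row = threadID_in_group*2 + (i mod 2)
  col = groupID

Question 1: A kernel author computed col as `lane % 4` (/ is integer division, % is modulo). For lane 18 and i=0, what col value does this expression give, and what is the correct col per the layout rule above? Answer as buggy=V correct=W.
buggy=2 correct=4

`lane % 4`[18,0]->2
18: g=4,t=2
[0] (2*2+0,4) = (4,4)
col: 2 vs 4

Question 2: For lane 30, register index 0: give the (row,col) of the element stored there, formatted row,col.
4,7

L=30→G=30>>2=7, T=30&3=2
[0]→row 2·2+0=4  col G=7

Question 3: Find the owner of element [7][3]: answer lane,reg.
c=3⇒gr=3  r=7⇒th=3,odd=1
L=3*4+3=15  i=1=1

15,1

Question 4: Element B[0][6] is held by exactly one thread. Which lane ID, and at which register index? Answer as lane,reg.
c=6⇒gr=6  r=0⇒th=0,odd=0
L=6*4+0=24  i=0=0

24,0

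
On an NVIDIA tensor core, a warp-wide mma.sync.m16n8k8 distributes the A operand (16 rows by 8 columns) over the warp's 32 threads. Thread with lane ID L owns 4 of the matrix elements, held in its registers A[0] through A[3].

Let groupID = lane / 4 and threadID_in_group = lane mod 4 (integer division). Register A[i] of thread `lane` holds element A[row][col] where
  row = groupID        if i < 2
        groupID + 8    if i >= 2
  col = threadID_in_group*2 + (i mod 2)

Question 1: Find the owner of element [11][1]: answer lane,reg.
12,3

r=11⇒gr=3,Rb=1  c=1⇒th=0,odd=1
L=3*4+0=12  i=1*2+1=3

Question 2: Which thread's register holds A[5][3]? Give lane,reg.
21,1

r: 5->gid=5,r8=0  c: 3->tid=1,i&1=1
L=5*4+1=21  i=0*2+1=1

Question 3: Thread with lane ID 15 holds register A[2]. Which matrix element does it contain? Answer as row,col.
15: gr=3,th=3
[2] (3+8,3*2+0) = (11,6)

11,6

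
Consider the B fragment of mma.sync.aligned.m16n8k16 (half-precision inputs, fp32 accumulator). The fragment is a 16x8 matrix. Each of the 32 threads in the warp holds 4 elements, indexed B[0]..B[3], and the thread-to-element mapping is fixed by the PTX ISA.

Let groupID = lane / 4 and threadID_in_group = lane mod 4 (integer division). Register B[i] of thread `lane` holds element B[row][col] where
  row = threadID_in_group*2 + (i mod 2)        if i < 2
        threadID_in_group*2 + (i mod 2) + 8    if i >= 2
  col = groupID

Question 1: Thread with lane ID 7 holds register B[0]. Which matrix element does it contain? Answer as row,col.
L=7->gid=7>>2=1, tid=7&3=3
[0]->row 3·2+0+0=6  col gid=1

6,1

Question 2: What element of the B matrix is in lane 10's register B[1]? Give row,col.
10: grp=2,tig=2
[1] (2*2+1+0,2) = (5,2)

5,2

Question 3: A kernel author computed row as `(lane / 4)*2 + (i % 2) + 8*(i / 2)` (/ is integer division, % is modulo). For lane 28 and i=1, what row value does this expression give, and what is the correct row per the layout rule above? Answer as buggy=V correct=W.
`(lane / 4)*2 + (i % 2) + 8*(i / 2)`[28,1]=>15
L=28=>grp=28>>2=7, tig=28&3=0
[1]=>row 0·2+1+0=1  col grp=7
row: 15 vs 1

buggy=15 correct=1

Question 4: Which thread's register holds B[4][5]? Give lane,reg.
c:5=>grp=5  r:4=>rB=0,tig=2,lo=0
L=5*4+2=22  i=0*2+0=0

22,0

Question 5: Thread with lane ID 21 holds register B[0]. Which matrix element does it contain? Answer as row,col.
L=21->g=21>>2=5, t=21&3=1
[0]->row 1·2+0+0=2  col g=5

2,5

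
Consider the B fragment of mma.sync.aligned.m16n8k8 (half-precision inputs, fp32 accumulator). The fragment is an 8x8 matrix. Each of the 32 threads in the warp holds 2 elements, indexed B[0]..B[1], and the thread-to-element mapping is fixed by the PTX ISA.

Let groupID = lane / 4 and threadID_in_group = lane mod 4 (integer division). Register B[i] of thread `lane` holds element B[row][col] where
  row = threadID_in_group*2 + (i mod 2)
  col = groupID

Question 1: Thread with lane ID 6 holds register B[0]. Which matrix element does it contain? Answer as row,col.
4,1

lane 6: G=1 (6/4), T=2 (6%4)
i=0: r=2*2+0=4, c=G=1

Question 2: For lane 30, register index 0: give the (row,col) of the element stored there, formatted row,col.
4,7

L=30→G=30>>2=7, T=30&3=2
[0]→row 2·2+0=4  col G=7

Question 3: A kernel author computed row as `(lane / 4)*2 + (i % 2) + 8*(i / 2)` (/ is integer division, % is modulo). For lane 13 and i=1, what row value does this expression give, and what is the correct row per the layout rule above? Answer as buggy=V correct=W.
buggy=7 correct=3

`(lane / 4)*2 + (i % 2) + 8*(i / 2)`[13,1]->7
L=13->g=13>>2=3, t=13&3=1
[1]->row 1·2+1=3  col g=3
row: 7 vs 3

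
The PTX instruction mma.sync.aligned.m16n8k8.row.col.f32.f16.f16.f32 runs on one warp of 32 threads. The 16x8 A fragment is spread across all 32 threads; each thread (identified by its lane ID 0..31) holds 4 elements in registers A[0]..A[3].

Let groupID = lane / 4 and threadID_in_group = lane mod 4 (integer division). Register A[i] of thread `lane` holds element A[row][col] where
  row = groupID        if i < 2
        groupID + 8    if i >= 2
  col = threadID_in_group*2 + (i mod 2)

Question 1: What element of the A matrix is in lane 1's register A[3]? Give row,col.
1: gr=0,th=1
[3] (0+8,1*2+1) = (8,3)

8,3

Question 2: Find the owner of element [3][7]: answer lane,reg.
15,1

r=3⇒gr=3,Rb=0  c=7⇒th=3,odd=1
L=3*4+3=15  i=0*2+1=1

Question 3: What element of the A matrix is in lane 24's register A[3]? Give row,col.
24: g=6,t=0
[3] (6+8,0*2+1) = (14,1)

14,1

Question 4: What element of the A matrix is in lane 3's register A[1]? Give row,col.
0,7

lane 3⇒3/4=0, 3 mod 4=3
i=1  r:0+0⇒0  c:2·3+1⇒7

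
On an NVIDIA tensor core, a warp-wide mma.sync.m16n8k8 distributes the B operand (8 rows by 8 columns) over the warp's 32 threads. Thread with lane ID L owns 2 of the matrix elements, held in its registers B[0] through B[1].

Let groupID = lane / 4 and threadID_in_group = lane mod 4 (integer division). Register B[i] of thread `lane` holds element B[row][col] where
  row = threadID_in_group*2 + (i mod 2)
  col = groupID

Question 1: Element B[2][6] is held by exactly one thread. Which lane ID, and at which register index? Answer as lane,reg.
c=6→G=6  r=2→T=1,p=0
L=6*4+1=25  i=0=0

25,0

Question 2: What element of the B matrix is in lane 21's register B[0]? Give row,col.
lane 21->21/4=5, 21 mod 4=1
i=0  r:2·1+0->2  c:5

2,5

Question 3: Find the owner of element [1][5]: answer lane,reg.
c=5->g=5  r=1->t=0,b0=1
L=5*4+0=20  i=1=1

20,1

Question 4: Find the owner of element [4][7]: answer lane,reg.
c:7=>grp=7  r:4=>tig=2,lo=0
L=7*4+2=30  i=0=0

30,0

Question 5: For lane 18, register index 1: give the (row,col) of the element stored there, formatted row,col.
5,4

18: grp=4,tig=2
[1] (2*2+1,4) = (5,4)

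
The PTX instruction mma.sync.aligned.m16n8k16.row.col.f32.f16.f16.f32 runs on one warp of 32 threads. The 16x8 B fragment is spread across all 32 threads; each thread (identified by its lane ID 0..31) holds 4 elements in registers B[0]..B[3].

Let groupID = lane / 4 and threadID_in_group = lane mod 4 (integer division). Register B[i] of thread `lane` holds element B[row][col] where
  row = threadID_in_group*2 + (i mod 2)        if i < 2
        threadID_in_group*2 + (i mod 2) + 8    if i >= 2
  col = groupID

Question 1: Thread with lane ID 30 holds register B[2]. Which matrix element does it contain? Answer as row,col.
30: gid=7,tid=2
[2] (2*2+0+8,7) = (12,7)

12,7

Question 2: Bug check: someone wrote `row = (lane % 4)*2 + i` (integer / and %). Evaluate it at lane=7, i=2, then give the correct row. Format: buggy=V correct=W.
`(lane % 4)*2 + i`[7,2]->8
7: g=1,t=3
[2] (3*2+0+8,1) = (14,1)
row: 8 vs 14

buggy=8 correct=14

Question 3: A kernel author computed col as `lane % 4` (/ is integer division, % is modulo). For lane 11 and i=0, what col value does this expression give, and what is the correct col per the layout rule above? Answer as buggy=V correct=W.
buggy=3 correct=2

`lane % 4`[11,0]⇒3
L=11⇒gr=11>>2=2, th=11&3=3
[0]⇒row 3·2+0+0=6  col gr=2
col: 3 vs 2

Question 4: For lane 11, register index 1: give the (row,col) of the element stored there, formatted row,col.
7,2

lane 11→11/4=2, 11 mod 4=3
i=1  r:2·3+1+0→7  c:2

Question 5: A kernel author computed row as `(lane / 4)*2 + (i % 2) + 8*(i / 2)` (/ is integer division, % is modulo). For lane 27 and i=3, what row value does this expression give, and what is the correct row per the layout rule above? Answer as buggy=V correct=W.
buggy=21 correct=15

`(lane / 4)*2 + (i % 2) + 8*(i / 2)`[27,3]->21
lane 27: g=6 (27/4), t=3 (27%4)
i=3: r=3*2+1+8=15, c=g=6
row: 21 vs 15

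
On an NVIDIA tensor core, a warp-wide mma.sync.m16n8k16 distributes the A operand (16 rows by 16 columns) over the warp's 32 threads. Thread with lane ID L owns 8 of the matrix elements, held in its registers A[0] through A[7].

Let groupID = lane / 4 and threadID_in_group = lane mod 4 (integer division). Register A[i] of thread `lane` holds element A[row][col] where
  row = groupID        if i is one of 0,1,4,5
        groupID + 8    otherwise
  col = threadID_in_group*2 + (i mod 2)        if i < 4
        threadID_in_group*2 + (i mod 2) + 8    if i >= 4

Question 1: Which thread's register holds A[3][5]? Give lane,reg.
r=3->g=3,rb=0  c=5->cb=0,t=2,b0=1
L=3*4+2=14  i=0*4+0*2+1=1

14,1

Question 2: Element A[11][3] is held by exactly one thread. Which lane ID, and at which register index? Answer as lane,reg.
r=11→G=3,rhi=1  c=3→chi=0,T=1,p=1
L=3*4+1=13  i=0*4+1*2+1=3

13,3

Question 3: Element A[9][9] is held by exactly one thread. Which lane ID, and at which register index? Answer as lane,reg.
4,7

r: 9->gid=1,r8=1  c: 9->c8=1,tid=0,i&1=1
L=1*4+0=4  i=1*4+1*2+1=7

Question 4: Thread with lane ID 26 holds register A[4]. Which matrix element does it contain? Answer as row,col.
L=26->gid=26>>2=6, tid=26&3=2
[4]->row 6+0=6  col 2·2+0+8=12

6,12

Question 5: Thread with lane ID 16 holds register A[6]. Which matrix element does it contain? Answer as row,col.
12,8

L=16->g=16>>2=4, t=16&3=0
[6]->row 4+8=12  col 0·2+0+8=8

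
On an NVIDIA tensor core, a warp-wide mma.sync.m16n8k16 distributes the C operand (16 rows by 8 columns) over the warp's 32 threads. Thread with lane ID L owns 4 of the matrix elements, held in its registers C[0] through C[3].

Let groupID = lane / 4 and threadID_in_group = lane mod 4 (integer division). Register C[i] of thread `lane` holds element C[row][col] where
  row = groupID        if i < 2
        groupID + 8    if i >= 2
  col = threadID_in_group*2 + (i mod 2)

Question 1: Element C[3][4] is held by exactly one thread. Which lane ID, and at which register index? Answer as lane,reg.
r:3=>grp=3,rB=0  c:4=>tig=2,lo=0
L=3*4+2=14  i=0*2+0=0

14,0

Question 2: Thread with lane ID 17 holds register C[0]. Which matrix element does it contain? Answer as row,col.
17: grp=4,tig=1
[0] (4+0,1*2+0) = (4,2)

4,2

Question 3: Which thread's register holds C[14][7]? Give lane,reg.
r:14=>grp=6,rB=1  c:7=>tig=3,lo=1
L=6*4+3=27  i=1*2+1=3

27,3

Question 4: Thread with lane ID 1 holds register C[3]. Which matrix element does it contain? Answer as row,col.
8,3

1: grp=0,tig=1
[3] (0+8,1*2+1) = (8,3)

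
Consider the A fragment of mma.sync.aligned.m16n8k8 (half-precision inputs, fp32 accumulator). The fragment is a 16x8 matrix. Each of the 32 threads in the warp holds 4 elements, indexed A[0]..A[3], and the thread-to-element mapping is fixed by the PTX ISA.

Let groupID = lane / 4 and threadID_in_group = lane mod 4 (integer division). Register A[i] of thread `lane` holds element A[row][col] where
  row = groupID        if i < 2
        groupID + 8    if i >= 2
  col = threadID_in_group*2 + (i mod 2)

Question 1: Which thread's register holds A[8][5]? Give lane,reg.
r:8=>grp=0,rB=1  c:5=>tig=2,lo=1
L=0*4+2=2  i=1*2+1=3

2,3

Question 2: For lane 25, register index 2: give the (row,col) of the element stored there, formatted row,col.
14,2

lane 25: gid=6 (25/4), tid=1 (25%4)
i=2: r=6+8=14, c=1*2+0=2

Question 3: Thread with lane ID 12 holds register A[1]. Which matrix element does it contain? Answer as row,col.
3,1

lane 12: grp=3 (12/4), tig=0 (12%4)
i=1: r=3+0=3, c=0*2+1=1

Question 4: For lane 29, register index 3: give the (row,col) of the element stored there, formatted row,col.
lane 29: g=7 (29/4), t=1 (29%4)
i=3: r=7+8=15, c=1*2+1=3

15,3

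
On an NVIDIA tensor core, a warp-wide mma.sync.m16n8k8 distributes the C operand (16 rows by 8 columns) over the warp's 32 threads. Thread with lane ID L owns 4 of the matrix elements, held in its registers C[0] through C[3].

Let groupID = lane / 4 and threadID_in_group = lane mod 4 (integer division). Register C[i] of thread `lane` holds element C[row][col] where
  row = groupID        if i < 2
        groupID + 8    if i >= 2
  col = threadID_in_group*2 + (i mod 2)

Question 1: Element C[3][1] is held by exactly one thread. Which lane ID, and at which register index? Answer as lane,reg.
r=3→G=3,rhi=0  c=1→T=0,p=1
L=3*4+0=12  i=0*2+1=1

12,1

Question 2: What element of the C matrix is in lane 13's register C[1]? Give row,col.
lane 13→13/4=3, 13 mod 4=1
i=1  r:3+0→3  c:2·1+1→3

3,3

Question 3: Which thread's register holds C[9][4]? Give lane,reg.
6,2

r=9→G=1,rhi=1  c=4→T=2,p=0
L=1*4+2=6  i=1*2+0=2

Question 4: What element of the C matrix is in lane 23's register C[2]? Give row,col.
13,6

lane 23→23/4=5, 23 mod 4=3
i=2  r:5+8→13  c:2·3+0→6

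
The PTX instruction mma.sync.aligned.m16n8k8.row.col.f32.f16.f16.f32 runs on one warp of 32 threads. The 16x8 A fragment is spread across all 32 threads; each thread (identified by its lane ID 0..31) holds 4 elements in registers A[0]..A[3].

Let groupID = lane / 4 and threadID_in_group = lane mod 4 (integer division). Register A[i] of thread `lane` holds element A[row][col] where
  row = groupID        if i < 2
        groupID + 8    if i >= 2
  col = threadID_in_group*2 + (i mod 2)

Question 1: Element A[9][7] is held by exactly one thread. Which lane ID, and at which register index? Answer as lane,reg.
r:9=>grp=1,rB=1  c:7=>tig=3,lo=1
L=1*4+3=7  i=1*2+1=3

7,3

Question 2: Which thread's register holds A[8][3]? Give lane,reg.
1,3

r=8⇒gr=0,Rb=1  c=3⇒th=1,odd=1
L=0*4+1=1  i=1*2+1=3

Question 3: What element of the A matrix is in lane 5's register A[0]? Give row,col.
1,2

5: gr=1,th=1
[0] (1+0,1*2+0) = (1,2)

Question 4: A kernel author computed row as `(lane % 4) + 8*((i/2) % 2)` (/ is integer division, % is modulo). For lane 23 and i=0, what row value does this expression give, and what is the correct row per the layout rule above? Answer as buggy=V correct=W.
buggy=3 correct=5

`(lane % 4) + 8*((i/2) % 2)`[23,0]=>3
lane 23=>23/4=5, 23 mod 4=3
i=0  r:5+0=>5  c:2·3+0=>6
row: 3 vs 5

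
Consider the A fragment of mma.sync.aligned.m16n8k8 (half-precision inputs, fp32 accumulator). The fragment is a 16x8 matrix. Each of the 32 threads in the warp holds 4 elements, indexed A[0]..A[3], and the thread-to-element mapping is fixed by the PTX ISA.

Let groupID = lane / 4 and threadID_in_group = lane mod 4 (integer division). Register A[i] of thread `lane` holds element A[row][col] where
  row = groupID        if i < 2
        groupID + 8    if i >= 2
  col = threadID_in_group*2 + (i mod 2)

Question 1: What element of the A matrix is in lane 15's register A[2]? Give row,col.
11,6

lane 15: g=3 (15/4), t=3 (15%4)
i=2: r=3+8=11, c=3*2+0=6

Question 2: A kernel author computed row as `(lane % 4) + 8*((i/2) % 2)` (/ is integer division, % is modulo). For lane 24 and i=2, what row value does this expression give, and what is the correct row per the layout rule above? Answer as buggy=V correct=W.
`(lane % 4) + 8*((i/2) % 2)`[24,2]->8
L=24->g=24>>2=6, t=24&3=0
[2]->row 6+8=14  col 0·2+0=0
row: 8 vs 14

buggy=8 correct=14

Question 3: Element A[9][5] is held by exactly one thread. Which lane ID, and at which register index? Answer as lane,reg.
6,3

r=9→G=1,rhi=1  c=5→T=2,p=1
L=1*4+2=6  i=1*2+1=3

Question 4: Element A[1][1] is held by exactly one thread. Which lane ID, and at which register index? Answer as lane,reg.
4,1

r=1→G=1,rhi=0  c=1→T=0,p=1
L=1*4+0=4  i=0*2+1=1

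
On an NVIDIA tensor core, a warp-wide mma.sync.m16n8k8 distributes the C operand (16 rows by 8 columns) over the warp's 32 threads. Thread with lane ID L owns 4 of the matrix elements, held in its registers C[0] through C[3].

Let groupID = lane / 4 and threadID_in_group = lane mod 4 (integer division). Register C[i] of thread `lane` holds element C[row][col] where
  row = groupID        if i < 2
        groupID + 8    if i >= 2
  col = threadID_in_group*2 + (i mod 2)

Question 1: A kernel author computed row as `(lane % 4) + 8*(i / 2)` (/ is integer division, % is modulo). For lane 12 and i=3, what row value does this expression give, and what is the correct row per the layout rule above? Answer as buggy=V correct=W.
`(lane % 4) + 8*(i / 2)`[12,3]→8
12: G=3,T=0
[3] (3+8,0*2+1) = (11,1)
row: 8 vs 11

buggy=8 correct=11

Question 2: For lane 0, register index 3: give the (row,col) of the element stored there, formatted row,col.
L=0->g=0>>2=0, t=0&3=0
[3]->row 0+8=8  col 0·2+1=1

8,1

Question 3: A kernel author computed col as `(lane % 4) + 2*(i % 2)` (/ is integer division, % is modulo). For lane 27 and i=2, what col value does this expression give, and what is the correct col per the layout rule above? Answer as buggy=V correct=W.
`(lane % 4) + 2*(i % 2)`[27,2]->3
L=27->gid=27>>2=6, tid=27&3=3
[2]->row 6+8=14  col 3·2+0=6
col: 3 vs 6

buggy=3 correct=6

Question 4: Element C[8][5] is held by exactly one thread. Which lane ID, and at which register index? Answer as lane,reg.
2,3

r=8→G=0,rhi=1  c=5→T=2,p=1
L=0*4+2=2  i=1*2+1=3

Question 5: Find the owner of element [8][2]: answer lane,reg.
1,2

r=8→G=0,rhi=1  c=2→T=1,p=0
L=0*4+1=1  i=1*2+0=2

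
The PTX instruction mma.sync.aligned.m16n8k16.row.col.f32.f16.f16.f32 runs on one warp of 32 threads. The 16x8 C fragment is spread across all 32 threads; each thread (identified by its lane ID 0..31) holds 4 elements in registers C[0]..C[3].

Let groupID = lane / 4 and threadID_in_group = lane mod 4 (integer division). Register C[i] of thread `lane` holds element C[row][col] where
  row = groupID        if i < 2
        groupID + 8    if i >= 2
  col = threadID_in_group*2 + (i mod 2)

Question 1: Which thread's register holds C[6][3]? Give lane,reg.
r=6->g=6,rb=0  c=3->t=1,b0=1
L=6*4+1=25  i=0*2+1=1

25,1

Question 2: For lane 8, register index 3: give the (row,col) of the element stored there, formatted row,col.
lane 8→8/4=2, 8 mod 4=0
i=3  r:2+8→10  c:2·0+1→1

10,1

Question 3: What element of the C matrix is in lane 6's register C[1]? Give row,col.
lane 6: gr=1 (6/4), th=2 (6%4)
i=1: r=1+0=1, c=2*2+1=5

1,5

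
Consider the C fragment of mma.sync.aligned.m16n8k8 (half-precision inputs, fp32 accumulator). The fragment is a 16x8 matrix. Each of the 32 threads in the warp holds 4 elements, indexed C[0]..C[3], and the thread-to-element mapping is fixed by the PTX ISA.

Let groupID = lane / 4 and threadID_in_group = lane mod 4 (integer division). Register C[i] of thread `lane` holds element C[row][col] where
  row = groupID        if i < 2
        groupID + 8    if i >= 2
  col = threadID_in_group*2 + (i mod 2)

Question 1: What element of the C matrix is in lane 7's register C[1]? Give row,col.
lane 7->7/4=1, 7 mod 4=3
i=1  r:1+0->1  c:2·3+1->7

1,7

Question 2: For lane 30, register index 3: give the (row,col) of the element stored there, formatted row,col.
15,5

lane 30: gr=7 (30/4), th=2 (30%4)
i=3: r=7+8=15, c=2*2+1=5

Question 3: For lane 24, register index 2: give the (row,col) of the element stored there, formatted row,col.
14,0

lane 24: gr=6 (24/4), th=0 (24%4)
i=2: r=6+8=14, c=0*2+0=0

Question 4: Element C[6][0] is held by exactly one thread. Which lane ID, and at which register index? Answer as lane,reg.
r: 6->gid=6,r8=0  c: 0->tid=0,i&1=0
L=6*4+0=24  i=0*2+0=0

24,0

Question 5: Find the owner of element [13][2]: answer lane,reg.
21,2

r:13=>grp=5,rB=1  c:2=>tig=1,lo=0
L=5*4+1=21  i=1*2+0=2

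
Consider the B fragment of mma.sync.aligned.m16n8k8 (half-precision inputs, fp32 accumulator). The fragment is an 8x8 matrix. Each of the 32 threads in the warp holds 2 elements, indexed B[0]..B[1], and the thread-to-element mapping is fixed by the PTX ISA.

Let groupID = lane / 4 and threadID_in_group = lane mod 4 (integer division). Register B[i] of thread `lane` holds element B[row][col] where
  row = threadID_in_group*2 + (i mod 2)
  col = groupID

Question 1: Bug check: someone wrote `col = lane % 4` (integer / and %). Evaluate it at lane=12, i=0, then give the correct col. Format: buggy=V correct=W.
buggy=0 correct=3

`lane % 4`[12,0]→0
L=12→G=12>>2=3, T=12&3=0
[0]→row 0·2+0=0  col G=3
col: 0 vs 3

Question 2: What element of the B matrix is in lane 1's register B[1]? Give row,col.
3,0

lane 1: gid=0 (1/4), tid=1 (1%4)
i=1: r=1*2+1=3, c=gid=0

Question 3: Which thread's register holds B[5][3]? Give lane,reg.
c=3→G=3  r=5→T=2,p=1
L=3*4+2=14  i=1=1

14,1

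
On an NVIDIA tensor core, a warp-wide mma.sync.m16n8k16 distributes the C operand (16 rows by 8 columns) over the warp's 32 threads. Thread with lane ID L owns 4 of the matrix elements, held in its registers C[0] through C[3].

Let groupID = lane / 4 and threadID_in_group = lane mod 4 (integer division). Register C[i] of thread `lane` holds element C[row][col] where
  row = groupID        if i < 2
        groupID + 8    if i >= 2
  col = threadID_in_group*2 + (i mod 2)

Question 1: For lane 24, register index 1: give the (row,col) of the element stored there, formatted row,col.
6,1

lane 24: G=6 (24/4), T=0 (24%4)
i=1: r=6+0=6, c=0*2+1=1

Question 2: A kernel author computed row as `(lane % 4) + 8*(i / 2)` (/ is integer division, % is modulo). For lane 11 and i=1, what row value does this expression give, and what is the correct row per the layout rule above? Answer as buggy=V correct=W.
`(lane % 4) + 8*(i / 2)`[11,1]→3
L=11→G=11>>2=2, T=11&3=3
[1]→row 2+0=2  col 3·2+1=7
row: 3 vs 2

buggy=3 correct=2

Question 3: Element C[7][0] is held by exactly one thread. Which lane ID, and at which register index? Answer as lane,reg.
28,0

r=7⇒gr=7,Rb=0  c=0⇒th=0,odd=0
L=7*4+0=28  i=0*2+0=0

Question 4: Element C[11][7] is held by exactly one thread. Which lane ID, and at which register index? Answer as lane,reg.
r=11⇒gr=3,Rb=1  c=7⇒th=3,odd=1
L=3*4+3=15  i=1*2+1=3

15,3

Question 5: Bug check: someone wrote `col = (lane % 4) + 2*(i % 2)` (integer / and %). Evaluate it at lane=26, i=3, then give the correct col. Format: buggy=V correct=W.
buggy=4 correct=5

`(lane % 4) + 2*(i % 2)`[26,3]->4
lane 26->26/4=6, 26 mod 4=2
i=3  r:6+8->14  c:2·2+1->5
col: 4 vs 5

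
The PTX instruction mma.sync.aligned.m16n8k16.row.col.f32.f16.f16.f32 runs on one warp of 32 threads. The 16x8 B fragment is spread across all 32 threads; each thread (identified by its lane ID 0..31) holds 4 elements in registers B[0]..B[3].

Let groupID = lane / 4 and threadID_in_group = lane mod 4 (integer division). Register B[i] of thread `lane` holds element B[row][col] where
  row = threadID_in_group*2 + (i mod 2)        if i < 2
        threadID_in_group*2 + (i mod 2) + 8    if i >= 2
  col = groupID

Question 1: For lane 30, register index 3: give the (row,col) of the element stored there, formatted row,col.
lane 30→30/4=7, 30 mod 4=2
i=3  r:2·2+1+8→13  c:7

13,7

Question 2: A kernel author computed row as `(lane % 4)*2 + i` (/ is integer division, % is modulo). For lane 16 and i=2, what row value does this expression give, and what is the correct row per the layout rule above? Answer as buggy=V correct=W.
buggy=2 correct=8

`(lane % 4)*2 + i`[16,2]=>2
lane 16=>16/4=4, 16 mod 4=0
i=2  r:2·0+0+8=>8  c:4
row: 2 vs 8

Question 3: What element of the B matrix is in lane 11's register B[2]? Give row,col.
14,2

lane 11⇒11/4=2, 11 mod 4=3
i=2  r:2·3+0+8⇒14  c:2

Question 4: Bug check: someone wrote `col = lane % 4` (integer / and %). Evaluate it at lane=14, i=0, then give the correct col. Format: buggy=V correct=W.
`lane % 4`[14,0]->2
L=14->g=14>>2=3, t=14&3=2
[0]->row 2·2+0+0=4  col g=3
col: 2 vs 3

buggy=2 correct=3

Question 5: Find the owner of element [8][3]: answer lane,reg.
12,2

c=3→G=3  r=8→rhi=1,T=0,p=0
L=3*4+0=12  i=1*2+0=2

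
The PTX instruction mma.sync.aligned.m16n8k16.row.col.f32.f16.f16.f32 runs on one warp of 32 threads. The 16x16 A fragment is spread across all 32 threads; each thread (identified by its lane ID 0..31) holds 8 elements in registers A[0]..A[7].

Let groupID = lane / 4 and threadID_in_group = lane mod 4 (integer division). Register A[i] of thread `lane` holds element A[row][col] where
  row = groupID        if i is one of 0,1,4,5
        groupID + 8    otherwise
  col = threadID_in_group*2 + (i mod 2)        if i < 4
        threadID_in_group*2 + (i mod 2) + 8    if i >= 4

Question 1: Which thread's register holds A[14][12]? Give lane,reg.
26,6

r=14→G=6,rhi=1  c=12→chi=1,T=2,p=0
L=6*4+2=26  i=1*4+1*2+0=6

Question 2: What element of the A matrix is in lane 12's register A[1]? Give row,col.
3,1

lane 12⇒12/4=3, 12 mod 4=0
i=1  r:3+0⇒3  c:2·0+1+0⇒1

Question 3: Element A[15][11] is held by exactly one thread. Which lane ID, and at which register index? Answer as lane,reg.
r: 15->gid=7,r8=1  c: 11->c8=1,tid=1,i&1=1
L=7*4+1=29  i=1*4+1*2+1=7

29,7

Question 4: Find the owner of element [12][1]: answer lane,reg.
r: 12->gid=4,r8=1  c: 1->c8=0,tid=0,i&1=1
L=4*4+0=16  i=0*4+1*2+1=3

16,3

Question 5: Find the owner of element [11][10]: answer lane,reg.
13,6

r: 11->gid=3,r8=1  c: 10->c8=1,tid=1,i&1=0
L=3*4+1=13  i=1*4+1*2+0=6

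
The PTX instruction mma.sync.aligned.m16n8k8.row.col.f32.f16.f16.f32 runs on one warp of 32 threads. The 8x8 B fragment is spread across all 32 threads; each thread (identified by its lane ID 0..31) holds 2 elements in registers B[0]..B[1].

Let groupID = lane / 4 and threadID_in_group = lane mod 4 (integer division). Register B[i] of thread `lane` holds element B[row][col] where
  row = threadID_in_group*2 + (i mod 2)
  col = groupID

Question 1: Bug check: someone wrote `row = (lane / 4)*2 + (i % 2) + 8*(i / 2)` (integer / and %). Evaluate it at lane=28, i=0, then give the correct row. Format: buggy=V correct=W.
`(lane / 4)*2 + (i % 2) + 8*(i / 2)`[28,0]⇒14
lane 28: gr=7 (28/4), th=0 (28%4)
i=0: r=0*2+0=0, c=gr=7
row: 14 vs 0

buggy=14 correct=0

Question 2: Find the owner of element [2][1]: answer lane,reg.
5,0

c:1=>grp=1  r:2=>tig=1,lo=0
L=1*4+1=5  i=0=0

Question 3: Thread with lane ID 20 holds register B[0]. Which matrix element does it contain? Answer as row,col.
0,5

lane 20: gid=5 (20/4), tid=0 (20%4)
i=0: r=0*2+0=0, c=gid=5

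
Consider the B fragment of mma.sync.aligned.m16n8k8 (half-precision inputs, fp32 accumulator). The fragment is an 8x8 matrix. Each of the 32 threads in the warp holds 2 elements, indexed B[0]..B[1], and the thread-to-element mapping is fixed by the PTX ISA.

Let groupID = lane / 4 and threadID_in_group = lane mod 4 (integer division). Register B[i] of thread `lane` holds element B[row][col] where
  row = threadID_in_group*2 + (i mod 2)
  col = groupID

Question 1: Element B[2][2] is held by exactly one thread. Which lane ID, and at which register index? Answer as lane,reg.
9,0

c=2⇒gr=2  r=2⇒th=1,odd=0
L=2*4+1=9  i=0=0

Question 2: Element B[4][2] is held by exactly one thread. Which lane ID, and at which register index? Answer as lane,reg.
c:2=>grp=2  r:4=>tig=2,lo=0
L=2*4+2=10  i=0=0

10,0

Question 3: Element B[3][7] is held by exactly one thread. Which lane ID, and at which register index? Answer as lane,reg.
29,1

c: 7->gid=7  r: 3->tid=1,i&1=1
L=7*4+1=29  i=1=1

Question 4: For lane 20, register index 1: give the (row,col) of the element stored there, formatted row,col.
20: gr=5,th=0
[1] (0*2+1,5) = (1,5)

1,5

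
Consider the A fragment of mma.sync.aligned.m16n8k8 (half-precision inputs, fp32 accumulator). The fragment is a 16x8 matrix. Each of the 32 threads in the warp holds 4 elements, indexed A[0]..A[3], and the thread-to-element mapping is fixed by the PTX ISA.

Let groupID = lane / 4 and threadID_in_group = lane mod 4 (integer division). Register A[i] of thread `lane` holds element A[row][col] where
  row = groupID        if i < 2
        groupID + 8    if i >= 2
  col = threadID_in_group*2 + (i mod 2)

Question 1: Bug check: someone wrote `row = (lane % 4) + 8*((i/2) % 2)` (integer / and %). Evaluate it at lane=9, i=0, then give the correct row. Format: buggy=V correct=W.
buggy=1 correct=2

`(lane % 4) + 8*((i/2) % 2)`[9,0]->1
lane 9: g=2 (9/4), t=1 (9%4)
i=0: r=2+0=2, c=1*2+0=2
row: 1 vs 2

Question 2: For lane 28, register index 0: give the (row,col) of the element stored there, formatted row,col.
7,0

L=28=>grp=28>>2=7, tig=28&3=0
[0]=>row 7+0=7  col 0·2+0=0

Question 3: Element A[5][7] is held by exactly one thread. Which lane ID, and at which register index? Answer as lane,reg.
23,1

r:5=>grp=5,rB=0  c:7=>tig=3,lo=1
L=5*4+3=23  i=0*2+1=1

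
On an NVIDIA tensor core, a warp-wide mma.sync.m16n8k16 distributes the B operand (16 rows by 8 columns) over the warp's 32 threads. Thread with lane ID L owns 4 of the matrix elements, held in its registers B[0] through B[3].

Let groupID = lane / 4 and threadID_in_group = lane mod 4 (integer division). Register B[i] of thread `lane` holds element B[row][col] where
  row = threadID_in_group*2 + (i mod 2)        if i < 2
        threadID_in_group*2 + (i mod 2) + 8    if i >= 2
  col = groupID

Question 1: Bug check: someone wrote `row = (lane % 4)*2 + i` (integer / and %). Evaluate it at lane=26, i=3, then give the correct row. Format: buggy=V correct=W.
`(lane % 4)*2 + i`[26,3]->7
L=26->gid=26>>2=6, tid=26&3=2
[3]->row 2·2+1+8=13  col gid=6
row: 7 vs 13

buggy=7 correct=13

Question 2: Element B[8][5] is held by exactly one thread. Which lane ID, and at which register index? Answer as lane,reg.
c:5=>grp=5  r:8=>rB=1,tig=0,lo=0
L=5*4+0=20  i=1*2+0=2

20,2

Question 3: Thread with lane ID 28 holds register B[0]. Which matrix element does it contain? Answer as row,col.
28: grp=7,tig=0
[0] (0*2+0+0,7) = (0,7)

0,7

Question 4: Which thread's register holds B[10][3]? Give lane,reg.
c:3=>grp=3  r:10=>rB=1,tig=1,lo=0
L=3*4+1=13  i=1*2+0=2

13,2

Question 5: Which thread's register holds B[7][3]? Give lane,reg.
c=3⇒gr=3  r=7⇒Rb=0,th=3,odd=1
L=3*4+3=15  i=0*2+1=1

15,1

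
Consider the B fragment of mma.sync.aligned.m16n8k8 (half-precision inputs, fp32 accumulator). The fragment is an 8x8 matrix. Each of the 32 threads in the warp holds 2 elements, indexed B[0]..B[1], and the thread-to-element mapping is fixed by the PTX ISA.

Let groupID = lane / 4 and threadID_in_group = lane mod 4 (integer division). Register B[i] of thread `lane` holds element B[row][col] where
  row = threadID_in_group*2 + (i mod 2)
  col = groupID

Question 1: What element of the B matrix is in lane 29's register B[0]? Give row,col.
2,7

lane 29: gr=7 (29/4), th=1 (29%4)
i=0: r=1*2+0=2, c=gr=7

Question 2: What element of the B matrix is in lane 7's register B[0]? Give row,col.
lane 7: gid=1 (7/4), tid=3 (7%4)
i=0: r=3*2+0=6, c=gid=1

6,1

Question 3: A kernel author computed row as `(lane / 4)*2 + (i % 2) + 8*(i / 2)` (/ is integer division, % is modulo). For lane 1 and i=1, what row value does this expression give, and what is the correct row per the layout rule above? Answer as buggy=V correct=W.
`(lane / 4)*2 + (i % 2) + 8*(i / 2)`[1,1]->1
L=1->g=1>>2=0, t=1&3=1
[1]->row 1·2+1=3  col g=0
row: 1 vs 3

buggy=1 correct=3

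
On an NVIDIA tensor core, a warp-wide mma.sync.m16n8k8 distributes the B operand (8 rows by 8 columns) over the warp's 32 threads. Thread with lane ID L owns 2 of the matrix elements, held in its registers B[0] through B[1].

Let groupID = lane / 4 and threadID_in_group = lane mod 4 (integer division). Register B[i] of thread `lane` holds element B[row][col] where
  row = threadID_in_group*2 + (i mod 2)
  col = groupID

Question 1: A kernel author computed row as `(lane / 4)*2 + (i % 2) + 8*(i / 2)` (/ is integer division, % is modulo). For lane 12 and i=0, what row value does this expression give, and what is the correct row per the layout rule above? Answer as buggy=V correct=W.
buggy=6 correct=0

`(lane / 4)*2 + (i % 2) + 8*(i / 2)`[12,0]⇒6
L=12⇒gr=12>>2=3, th=12&3=0
[0]⇒row 0·2+0=0  col gr=3
row: 6 vs 0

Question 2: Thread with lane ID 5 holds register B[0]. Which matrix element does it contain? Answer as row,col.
5: grp=1,tig=1
[0] (1*2+0,1) = (2,1)

2,1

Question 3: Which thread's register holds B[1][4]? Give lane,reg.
c:4=>grp=4  r:1=>tig=0,lo=1
L=4*4+0=16  i=1=1

16,1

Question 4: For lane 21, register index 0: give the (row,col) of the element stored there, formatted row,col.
lane 21->21/4=5, 21 mod 4=1
i=0  r:2·1+0->2  c:5

2,5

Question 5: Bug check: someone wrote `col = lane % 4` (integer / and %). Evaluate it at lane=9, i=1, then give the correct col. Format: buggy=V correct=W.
`lane % 4`[9,1]=>1
lane 9=>9/4=2, 9 mod 4=1
i=1  r:2·1+1=>3  c:2
col: 1 vs 2

buggy=1 correct=2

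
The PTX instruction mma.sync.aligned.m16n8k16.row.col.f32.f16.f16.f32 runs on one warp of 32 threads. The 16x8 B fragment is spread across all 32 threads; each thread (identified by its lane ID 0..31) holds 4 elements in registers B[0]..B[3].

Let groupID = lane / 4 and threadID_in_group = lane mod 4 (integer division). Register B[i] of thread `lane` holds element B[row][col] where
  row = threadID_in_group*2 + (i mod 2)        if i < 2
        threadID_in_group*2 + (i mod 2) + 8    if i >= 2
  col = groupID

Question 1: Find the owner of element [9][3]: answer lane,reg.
c=3⇒gr=3  r=9⇒Rb=1,th=0,odd=1
L=3*4+0=12  i=1*2+1=3

12,3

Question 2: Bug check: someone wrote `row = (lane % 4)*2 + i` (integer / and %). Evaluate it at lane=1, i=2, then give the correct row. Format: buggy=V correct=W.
buggy=4 correct=10

`(lane % 4)*2 + i`[1,2]⇒4
lane 1⇒1/4=0, 1 mod 4=1
i=2  r:2·1+0+8⇒10  c:0
row: 4 vs 10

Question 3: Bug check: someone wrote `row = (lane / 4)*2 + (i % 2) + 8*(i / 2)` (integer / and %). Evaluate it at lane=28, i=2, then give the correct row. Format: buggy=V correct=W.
`(lane / 4)*2 + (i % 2) + 8*(i / 2)`[28,2]->22
lane 28->28/4=7, 28 mod 4=0
i=2  r:2·0+0+8->8  c:7
row: 22 vs 8

buggy=22 correct=8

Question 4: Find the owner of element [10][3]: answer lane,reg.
13,2

c:3=>grp=3  r:10=>rB=1,tig=1,lo=0
L=3*4+1=13  i=1*2+0=2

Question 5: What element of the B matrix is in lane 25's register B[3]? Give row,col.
11,6

L=25⇒gr=25>>2=6, th=25&3=1
[3]⇒row 1·2+1+8=11  col gr=6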